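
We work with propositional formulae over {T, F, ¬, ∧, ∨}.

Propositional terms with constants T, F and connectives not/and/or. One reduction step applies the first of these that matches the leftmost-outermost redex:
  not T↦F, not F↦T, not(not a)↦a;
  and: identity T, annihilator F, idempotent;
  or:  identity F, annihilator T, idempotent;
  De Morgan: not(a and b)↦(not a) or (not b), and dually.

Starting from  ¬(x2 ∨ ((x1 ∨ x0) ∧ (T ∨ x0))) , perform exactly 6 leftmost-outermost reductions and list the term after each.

  start: ¬(x2 ∨ ((x1 ∨ x0) ∧ (T ∨ x0)))
  [1] ¬x2 ∧ ¬((x1 ∨ x0) ∧ (T ∨ x0))
  [2] ¬x2 ∧ (¬(x1 ∨ x0) ∨ ¬(T ∨ x0))
  [3] ¬x2 ∧ ((¬x1 ∧ ¬x0) ∨ ¬(T ∨ x0))
  [4] ¬x2 ∧ ((¬x1 ∧ ¬x0) ∨ (¬T ∧ ¬x0))
  [5] ¬x2 ∧ ((¬x1 ∧ ¬x0) ∨ (F ∧ ¬x0))
  [6] ¬x2 ∧ ((¬x1 ∧ ¬x0) ∨ F)

Answer: after 6 steps: ¬x2 ∧ ((¬x1 ∧ ¬x0) ∨ F)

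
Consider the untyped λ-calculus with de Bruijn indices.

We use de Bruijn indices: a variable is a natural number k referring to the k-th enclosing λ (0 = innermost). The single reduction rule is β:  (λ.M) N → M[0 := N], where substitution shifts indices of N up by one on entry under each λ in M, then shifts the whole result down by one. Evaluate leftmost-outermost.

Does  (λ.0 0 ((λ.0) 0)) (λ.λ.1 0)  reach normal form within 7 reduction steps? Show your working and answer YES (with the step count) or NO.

  start: (λ.0 0 ((λ.0) 0)) (λ.λ.1 0)
  [1] (λ.λ.1 0) (λ.λ.1 0) ((λ.0) (λ.λ.1 0))
  [2] (λ.(λ.λ.1 0) 0) ((λ.0) (λ.λ.1 0))
  [3] (λ.λ.1 0) ((λ.0) (λ.λ.1 0))
  [4] λ.(λ.0) (λ.λ.1 0) 0
  [5] λ.(λ.λ.1 0) 0
  [6] λ.λ.1 0

Answer: YES — reaches normal form λ.λ.1 0 in 6 ≤ 7 steps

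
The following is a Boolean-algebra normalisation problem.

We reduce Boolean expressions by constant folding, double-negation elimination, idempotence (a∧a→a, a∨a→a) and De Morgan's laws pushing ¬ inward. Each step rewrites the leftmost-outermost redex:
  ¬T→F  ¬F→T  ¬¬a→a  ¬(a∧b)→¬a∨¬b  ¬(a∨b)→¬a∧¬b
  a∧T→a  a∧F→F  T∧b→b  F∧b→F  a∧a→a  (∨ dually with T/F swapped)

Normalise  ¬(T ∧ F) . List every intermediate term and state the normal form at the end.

  start: ¬(T ∧ F)
  →1  ¬T ∨ ¬F
  →2  F ∨ ¬F
  →3  ¬F
  →4  T

Answer: normal form = T  (in 4 steps)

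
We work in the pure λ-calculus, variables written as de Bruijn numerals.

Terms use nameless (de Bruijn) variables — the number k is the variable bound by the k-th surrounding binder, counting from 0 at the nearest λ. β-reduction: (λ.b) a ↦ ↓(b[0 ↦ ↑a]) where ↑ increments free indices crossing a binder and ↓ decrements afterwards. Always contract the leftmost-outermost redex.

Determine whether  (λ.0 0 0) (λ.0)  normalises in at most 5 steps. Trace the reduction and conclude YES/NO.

  start: (λ.0 0 0) (λ.0)
  step 1: (λ.0) (λ.0) (λ.0)
  step 2: (λ.0) (λ.0)
  step 3: λ.0

Answer: YES — reaches normal form λ.0 in 3 ≤ 5 steps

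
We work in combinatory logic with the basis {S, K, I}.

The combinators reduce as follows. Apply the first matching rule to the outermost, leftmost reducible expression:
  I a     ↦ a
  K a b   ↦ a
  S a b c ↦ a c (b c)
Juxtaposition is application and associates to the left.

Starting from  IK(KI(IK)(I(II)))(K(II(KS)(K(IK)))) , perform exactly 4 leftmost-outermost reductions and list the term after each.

  start: IK(KI(IK)(I(II)))(K(II(KS)(K(IK))))
  [1] K(KI(IK)(I(II)))(K(II(KS)(K(IK))))
  [2] KI(IK)(I(II))
  [3] I(I(II))
  [4] I(II)

Answer: after 4 steps: I(II)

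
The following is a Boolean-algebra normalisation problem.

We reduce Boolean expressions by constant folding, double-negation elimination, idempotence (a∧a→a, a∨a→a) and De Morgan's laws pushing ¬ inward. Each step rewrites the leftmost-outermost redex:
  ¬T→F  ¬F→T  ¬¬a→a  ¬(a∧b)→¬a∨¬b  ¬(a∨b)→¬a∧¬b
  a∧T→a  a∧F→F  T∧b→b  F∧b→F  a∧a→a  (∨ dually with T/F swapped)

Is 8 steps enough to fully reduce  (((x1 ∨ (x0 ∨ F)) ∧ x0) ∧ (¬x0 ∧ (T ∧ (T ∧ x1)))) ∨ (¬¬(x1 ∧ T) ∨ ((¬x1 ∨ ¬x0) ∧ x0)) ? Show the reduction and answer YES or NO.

  start: (((x1 ∨ (x0 ∨ F)) ∧ x0) ∧ (¬x0 ∧ (T ∧ (T ∧ x1)))) ∨ (¬¬(x1 ∧ T) ∨ ((¬x1 ∨ ¬x0) ∧ x0))
  →1  (((x1 ∨ x0) ∧ x0) ∧ (¬x0 ∧ (T ∧ (T ∧ x1)))) ∨ (¬¬(x1 ∧ T) ∨ ((¬x1 ∨ ¬x0) ∧ x0))
  →2  (((x1 ∨ x0) ∧ x0) ∧ (¬x0 ∧ (T ∧ x1))) ∨ (¬¬(x1 ∧ T) ∨ ((¬x1 ∨ ¬x0) ∧ x0))
  →3  (((x1 ∨ x0) ∧ x0) ∧ (¬x0 ∧ x1)) ∨ (¬¬(x1 ∧ T) ∨ ((¬x1 ∨ ¬x0) ∧ x0))
  →4  (((x1 ∨ x0) ∧ x0) ∧ (¬x0 ∧ x1)) ∨ ((x1 ∧ T) ∨ ((¬x1 ∨ ¬x0) ∧ x0))
  →5  (((x1 ∨ x0) ∧ x0) ∧ (¬x0 ∧ x1)) ∨ (x1 ∨ ((¬x1 ∨ ¬x0) ∧ x0))

Answer: YES — reaches normal form (((x1 ∨ x0) ∧ x0) ∧ (¬x0 ∧ x1)) ∨ (x1 ∨ ((¬x1 ∨ ¬x0) ∧ x0)) in 5 ≤ 8 steps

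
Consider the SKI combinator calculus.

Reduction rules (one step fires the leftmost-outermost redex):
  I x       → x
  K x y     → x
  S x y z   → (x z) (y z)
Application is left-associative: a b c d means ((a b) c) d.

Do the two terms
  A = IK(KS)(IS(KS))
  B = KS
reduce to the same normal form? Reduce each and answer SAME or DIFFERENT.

Term A:
  start: IK(KS)(IS(KS))
  →1  K(KS)(IS(KS))
  →2  KS

Term B:
  start: KS

Answer: SAME — A ⇓ KS, B ⇓ KS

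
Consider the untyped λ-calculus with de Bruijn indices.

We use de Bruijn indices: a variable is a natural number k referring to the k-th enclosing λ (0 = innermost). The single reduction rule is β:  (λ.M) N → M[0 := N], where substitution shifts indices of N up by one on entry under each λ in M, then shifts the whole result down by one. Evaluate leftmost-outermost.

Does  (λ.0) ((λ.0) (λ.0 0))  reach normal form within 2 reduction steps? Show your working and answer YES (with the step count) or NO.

  start: (λ.0) ((λ.0) (λ.0 0))
  step 1: (λ.0) (λ.0 0)
  step 2: λ.0 0

Answer: YES — reaches normal form λ.0 0 in 2 ≤ 2 steps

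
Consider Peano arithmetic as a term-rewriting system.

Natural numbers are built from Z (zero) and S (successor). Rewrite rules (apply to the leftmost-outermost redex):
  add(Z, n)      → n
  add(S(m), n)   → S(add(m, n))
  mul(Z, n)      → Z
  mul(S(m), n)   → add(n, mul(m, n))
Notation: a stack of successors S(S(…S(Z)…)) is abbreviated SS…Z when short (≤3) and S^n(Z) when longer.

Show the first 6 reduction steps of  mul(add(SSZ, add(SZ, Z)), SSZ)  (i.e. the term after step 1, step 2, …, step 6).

Answer: after 6 steps: S(S(mul(S(add(Z, add(SZ, Z))), SSZ)))

Working:
  start: mul(add(SSZ, add(SZ, Z)), SSZ)
  step 1: mul(S(add(SZ, add(SZ, Z))), SSZ)
  step 2: add(SSZ, mul(add(SZ, add(SZ, Z)), SSZ))
  step 3: S(add(SZ, mul(add(SZ, add(SZ, Z)), SSZ)))
  step 4: S(S(add(Z, mul(add(SZ, add(SZ, Z)), SSZ))))
  step 5: S(S(mul(add(SZ, add(SZ, Z)), SSZ)))
  step 6: S(S(mul(S(add(Z, add(SZ, Z))), SSZ)))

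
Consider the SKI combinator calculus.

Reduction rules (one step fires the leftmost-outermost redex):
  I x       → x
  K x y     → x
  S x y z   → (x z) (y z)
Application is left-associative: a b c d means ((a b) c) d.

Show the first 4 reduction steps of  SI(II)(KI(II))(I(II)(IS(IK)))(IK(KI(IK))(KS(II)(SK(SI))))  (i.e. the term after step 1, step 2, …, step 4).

Answer: after 4 steps: II(KI(II))(I(II)(IS(IK)))(IK(KI(IK))(KS(II)(SK(SI))))

Derivation:
  start: SI(II)(KI(II))(I(II)(IS(IK)))(IK(KI(IK))(KS(II)(SK(SI))))
  step 1: I(KI(II))(II(KI(II)))(I(II)(IS(IK)))(IK(KI(IK))(KS(II)(SK(SI))))
  step 2: KI(II)(II(KI(II)))(I(II)(IS(IK)))(IK(KI(IK))(KS(II)(SK(SI))))
  step 3: I(II(KI(II)))(I(II)(IS(IK)))(IK(KI(IK))(KS(II)(SK(SI))))
  step 4: II(KI(II))(I(II)(IS(IK)))(IK(KI(IK))(KS(II)(SK(SI))))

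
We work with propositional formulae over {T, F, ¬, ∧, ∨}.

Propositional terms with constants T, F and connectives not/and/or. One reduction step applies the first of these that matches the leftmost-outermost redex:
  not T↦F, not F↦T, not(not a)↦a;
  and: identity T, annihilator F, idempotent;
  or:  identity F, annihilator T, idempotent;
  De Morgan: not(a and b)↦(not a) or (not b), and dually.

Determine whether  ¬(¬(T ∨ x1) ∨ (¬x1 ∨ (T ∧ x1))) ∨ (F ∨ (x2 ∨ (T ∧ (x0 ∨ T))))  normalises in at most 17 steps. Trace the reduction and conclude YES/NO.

  start: ¬(¬(T ∨ x1) ∨ (¬x1 ∨ (T ∧ x1))) ∨ (F ∨ (x2 ∨ (T ∧ (x0 ∨ T))))
  →1  (¬¬(T ∨ x1) ∧ ¬(¬x1 ∨ (T ∧ x1))) ∨ (F ∨ (x2 ∨ (T ∧ (x0 ∨ T))))
  →2  ((T ∨ x1) ∧ ¬(¬x1 ∨ (T ∧ x1))) ∨ (F ∨ (x2 ∨ (T ∧ (x0 ∨ T))))
  →3  (T ∧ ¬(¬x1 ∨ (T ∧ x1))) ∨ (F ∨ (x2 ∨ (T ∧ (x0 ∨ T))))
  →4  ¬(¬x1 ∨ (T ∧ x1)) ∨ (F ∨ (x2 ∨ (T ∧ (x0 ∨ T))))
  →5  (¬¬x1 ∧ ¬(T ∧ x1)) ∨ (F ∨ (x2 ∨ (T ∧ (x0 ∨ T))))
  →6  (x1 ∧ ¬(T ∧ x1)) ∨ (F ∨ (x2 ∨ (T ∧ (x0 ∨ T))))
  →7  (x1 ∧ (¬T ∨ ¬x1)) ∨ (F ∨ (x2 ∨ (T ∧ (x0 ∨ T))))
  →8  (x1 ∧ (F ∨ ¬x1)) ∨ (F ∨ (x2 ∨ (T ∧ (x0 ∨ T))))
  →9  (x1 ∧ ¬x1) ∨ (F ∨ (x2 ∨ (T ∧ (x0 ∨ T))))
  →10  (x1 ∧ ¬x1) ∨ (x2 ∨ (T ∧ (x0 ∨ T)))
  →11  (x1 ∧ ¬x1) ∨ (x2 ∨ (x0 ∨ T))
  →12  (x1 ∧ ¬x1) ∨ (x2 ∨ T)
  →13  (x1 ∧ ¬x1) ∨ T
  →14  T

Answer: YES — reaches normal form T in 14 ≤ 17 steps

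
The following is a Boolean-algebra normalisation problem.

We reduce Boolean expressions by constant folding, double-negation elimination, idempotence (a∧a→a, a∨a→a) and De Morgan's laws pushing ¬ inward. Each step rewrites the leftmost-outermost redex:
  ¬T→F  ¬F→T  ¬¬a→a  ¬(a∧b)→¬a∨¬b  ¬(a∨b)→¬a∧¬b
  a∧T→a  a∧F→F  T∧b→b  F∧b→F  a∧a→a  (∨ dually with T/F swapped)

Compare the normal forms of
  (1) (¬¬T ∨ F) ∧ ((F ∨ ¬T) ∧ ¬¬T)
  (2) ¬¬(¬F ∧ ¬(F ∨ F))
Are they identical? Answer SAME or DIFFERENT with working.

Term A:
  start: (¬¬T ∨ F) ∧ ((F ∨ ¬T) ∧ ¬¬T)
  step 1: ¬¬T ∧ ((F ∨ ¬T) ∧ ¬¬T)
  step 2: T ∧ ((F ∨ ¬T) ∧ ¬¬T)
  step 3: (F ∨ ¬T) ∧ ¬¬T
  step 4: ¬T ∧ ¬¬T
  step 5: F ∧ ¬¬T
  step 6: F

Term B:
  start: ¬¬(¬F ∧ ¬(F ∨ F))
  step 1: ¬F ∧ ¬(F ∨ F)
  step 2: T ∧ ¬(F ∨ F)
  step 3: ¬(F ∨ F)
  step 4: ¬F ∧ ¬F
  step 5: ¬F
  step 6: T

Answer: DIFFERENT — A ⇓ F, B ⇓ T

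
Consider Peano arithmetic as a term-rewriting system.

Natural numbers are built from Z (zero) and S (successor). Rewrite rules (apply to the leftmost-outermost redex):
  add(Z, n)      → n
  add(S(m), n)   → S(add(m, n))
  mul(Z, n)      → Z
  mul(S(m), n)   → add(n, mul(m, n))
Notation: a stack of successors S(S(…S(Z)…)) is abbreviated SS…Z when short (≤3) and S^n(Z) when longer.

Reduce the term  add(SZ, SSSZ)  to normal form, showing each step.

  start: add(SZ, SSSZ)
  [1] S(add(Z, SSSZ))
  [2] S^4(Z)

Answer: normal form = S^4(Z)  (in 2 steps)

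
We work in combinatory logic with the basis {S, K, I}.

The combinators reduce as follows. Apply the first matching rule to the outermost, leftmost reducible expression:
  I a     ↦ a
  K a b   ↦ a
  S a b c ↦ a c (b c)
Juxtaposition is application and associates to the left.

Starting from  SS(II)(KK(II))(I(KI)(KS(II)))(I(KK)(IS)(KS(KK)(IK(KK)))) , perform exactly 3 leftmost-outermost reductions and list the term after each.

  start: SS(II)(KK(II))(I(KI)(KS(II)))(I(KK)(IS)(KS(KK)(IK(KK))))
  [1] S(KK(II))(II(KK(II)))(I(KI)(KS(II)))(I(KK)(IS)(KS(KK)(IK(KK))))
  [2] KK(II)(I(KI)(KS(II)))(II(KK(II))(I(KI)(KS(II))))(I(KK)(IS)(KS(KK)(IK(KK))))
  [3] K(I(KI)(KS(II)))(II(KK(II))(I(KI)(KS(II))))(I(KK)(IS)(KS(KK)(IK(KK))))

Answer: after 3 steps: K(I(KI)(KS(II)))(II(KK(II))(I(KI)(KS(II))))(I(KK)(IS)(KS(KK)(IK(KK))))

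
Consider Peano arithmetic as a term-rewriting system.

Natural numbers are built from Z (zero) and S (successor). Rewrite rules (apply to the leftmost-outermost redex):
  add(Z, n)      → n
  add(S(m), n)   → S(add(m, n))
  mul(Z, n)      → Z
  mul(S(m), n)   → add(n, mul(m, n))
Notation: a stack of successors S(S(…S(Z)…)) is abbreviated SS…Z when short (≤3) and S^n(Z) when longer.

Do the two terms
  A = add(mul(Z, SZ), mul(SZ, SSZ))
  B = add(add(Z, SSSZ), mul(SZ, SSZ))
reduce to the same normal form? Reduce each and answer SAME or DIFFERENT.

Term A:
  start: add(mul(Z, SZ), mul(SZ, SSZ))
  [1] add(Z, mul(SZ, SSZ))
  [2] mul(SZ, SSZ)
  [3] add(SSZ, mul(Z, SSZ))
  [4] S(add(SZ, mul(Z, SSZ)))
  [5] S(S(add(Z, mul(Z, SSZ))))
  [6] S(S(mul(Z, SSZ)))
  [7] SSZ

Term B:
  start: add(add(Z, SSSZ), mul(SZ, SSZ))
  [1] add(SSSZ, mul(SZ, SSZ))
  [2] S(add(SSZ, mul(SZ, SSZ)))
  [3] S(S(add(SZ, mul(SZ, SSZ))))
  [4] S(S(S(add(Z, mul(SZ, SSZ)))))
  [5] S(S(S(mul(SZ, SSZ))))
  [6] S(S(S(add(SSZ, mul(Z, SSZ)))))
  [7] S(S(S(S(add(SZ, mul(Z, SSZ))))))
  [8] S(S(S(S(S(add(Z, mul(Z, SSZ)))))))
  [9] S(S(S(S(S(mul(Z, SSZ))))))
  [10] S^5(Z)

Answer: DIFFERENT — A ⇓ SSZ, B ⇓ S^5(Z)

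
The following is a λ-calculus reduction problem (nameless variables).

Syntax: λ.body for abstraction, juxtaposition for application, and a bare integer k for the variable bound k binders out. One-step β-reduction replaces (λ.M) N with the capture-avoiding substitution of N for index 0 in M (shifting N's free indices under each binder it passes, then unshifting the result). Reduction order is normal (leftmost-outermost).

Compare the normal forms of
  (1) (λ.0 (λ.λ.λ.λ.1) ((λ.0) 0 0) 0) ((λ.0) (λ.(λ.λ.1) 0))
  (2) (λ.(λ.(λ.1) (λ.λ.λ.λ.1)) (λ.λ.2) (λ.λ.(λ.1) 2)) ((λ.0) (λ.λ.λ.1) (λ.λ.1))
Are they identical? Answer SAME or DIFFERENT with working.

Term A:
  start: (λ.0 (λ.λ.λ.λ.1) ((λ.0) 0 0) 0) ((λ.0) (λ.(λ.λ.1) 0))
  [1] (λ.0) (λ.(λ.λ.1) 0) (λ.λ.λ.λ.1) ((λ.0) ((λ.0) (λ.(λ.λ.1) 0)) ((λ.0) (λ.(λ.λ.1) 0))) ((λ.0) (λ.(λ.λ.1) 0))
  [2] (λ.(λ.λ.1) 0) (λ.λ.λ.λ.1) ((λ.0) ((λ.0) (λ.(λ.λ.1) 0)) ((λ.0) (λ.(λ.λ.1) 0))) ((λ.0) (λ.(λ.λ.1) 0))
  [3] (λ.λ.1) (λ.λ.λ.λ.1) ((λ.0) ((λ.0) (λ.(λ.λ.1) 0)) ((λ.0) (λ.(λ.λ.1) 0))) ((λ.0) (λ.(λ.λ.1) 0))
  [4] (λ.λ.λ.λ.λ.1) ((λ.0) ((λ.0) (λ.(λ.λ.1) 0)) ((λ.0) (λ.(λ.λ.1) 0))) ((λ.0) (λ.(λ.λ.1) 0))
  [5] (λ.λ.λ.λ.1) ((λ.0) (λ.(λ.λ.1) 0))
  [6] λ.λ.λ.1

Term B:
  start: (λ.(λ.(λ.1) (λ.λ.λ.λ.1)) (λ.λ.2) (λ.λ.(λ.1) 2)) ((λ.0) (λ.λ.λ.1) (λ.λ.1))
  [1] (λ.(λ.1) (λ.λ.λ.λ.1)) (λ.λ.(λ.0) (λ.λ.λ.1) (λ.λ.1)) (λ.λ.(λ.1) ((λ.0) (λ.λ.λ.1) (λ.λ.1)))
  [2] (λ.λ.λ.(λ.0) (λ.λ.λ.1) (λ.λ.1)) (λ.λ.λ.λ.1) (λ.λ.(λ.1) ((λ.0) (λ.λ.λ.1) (λ.λ.1)))
  [3] (λ.λ.(λ.0) (λ.λ.λ.1) (λ.λ.1)) (λ.λ.(λ.1) ((λ.0) (λ.λ.λ.1) (λ.λ.1)))
  [4] λ.(λ.0) (λ.λ.λ.1) (λ.λ.1)
  [5] λ.(λ.λ.λ.1) (λ.λ.1)
  [6] λ.λ.λ.1

Answer: SAME — A ⇓ λ.λ.λ.1, B ⇓ λ.λ.λ.1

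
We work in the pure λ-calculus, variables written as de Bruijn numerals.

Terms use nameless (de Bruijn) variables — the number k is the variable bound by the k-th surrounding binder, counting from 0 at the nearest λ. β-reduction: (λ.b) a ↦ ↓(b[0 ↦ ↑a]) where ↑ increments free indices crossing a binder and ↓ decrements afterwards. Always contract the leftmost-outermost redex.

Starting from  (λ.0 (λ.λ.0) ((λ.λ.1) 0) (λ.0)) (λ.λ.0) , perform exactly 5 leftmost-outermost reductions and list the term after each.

Answer: after 5 steps: λ.λ.0

Reduction:
  start: (λ.0 (λ.λ.0) ((λ.λ.1) 0) (λ.0)) (λ.λ.0)
  step 1: (λ.λ.0) (λ.λ.0) ((λ.λ.1) (λ.λ.0)) (λ.0)
  step 2: (λ.0) ((λ.λ.1) (λ.λ.0)) (λ.0)
  step 3: (λ.λ.1) (λ.λ.0) (λ.0)
  step 4: (λ.λ.λ.0) (λ.0)
  step 5: λ.λ.0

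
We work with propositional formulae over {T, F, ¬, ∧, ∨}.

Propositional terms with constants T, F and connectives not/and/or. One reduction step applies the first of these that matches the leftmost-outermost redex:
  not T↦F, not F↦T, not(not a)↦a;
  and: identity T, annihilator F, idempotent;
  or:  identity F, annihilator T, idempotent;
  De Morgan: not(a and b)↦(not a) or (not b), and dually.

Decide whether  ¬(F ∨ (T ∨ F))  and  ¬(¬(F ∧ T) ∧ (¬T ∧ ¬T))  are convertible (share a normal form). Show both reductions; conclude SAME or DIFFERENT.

Answer: DIFFERENT — A ⇓ F, B ⇓ T

Derivation:
Term A:
  start: ¬(F ∨ (T ∨ F))
  →1  ¬F ∧ ¬(T ∨ F)
  →2  T ∧ ¬(T ∨ F)
  →3  ¬(T ∨ F)
  →4  ¬T ∧ ¬F
  →5  F ∧ ¬F
  →6  F

Term B:
  start: ¬(¬(F ∧ T) ∧ (¬T ∧ ¬T))
  →1  ¬¬(F ∧ T) ∨ ¬(¬T ∧ ¬T)
  →2  (F ∧ T) ∨ ¬(¬T ∧ ¬T)
  →3  F ∨ ¬(¬T ∧ ¬T)
  →4  ¬(¬T ∧ ¬T)
  →5  ¬¬T ∨ ¬¬T
  →6  ¬¬T
  →7  T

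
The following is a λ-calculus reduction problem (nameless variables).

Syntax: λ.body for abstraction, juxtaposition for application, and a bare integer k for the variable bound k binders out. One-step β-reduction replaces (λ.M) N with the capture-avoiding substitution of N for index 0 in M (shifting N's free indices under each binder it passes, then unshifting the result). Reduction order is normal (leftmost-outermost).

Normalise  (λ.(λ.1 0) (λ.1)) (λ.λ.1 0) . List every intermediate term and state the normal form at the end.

  start: (λ.(λ.1 0) (λ.1)) (λ.λ.1 0)
  step 1: (λ.(λ.λ.1 0) 0) (λ.λ.λ.1 0)
  step 2: (λ.λ.1 0) (λ.λ.λ.1 0)
  step 3: λ.(λ.λ.λ.1 0) 0
  step 4: λ.λ.λ.1 0

Answer: normal form = λ.λ.λ.1 0  (in 4 steps)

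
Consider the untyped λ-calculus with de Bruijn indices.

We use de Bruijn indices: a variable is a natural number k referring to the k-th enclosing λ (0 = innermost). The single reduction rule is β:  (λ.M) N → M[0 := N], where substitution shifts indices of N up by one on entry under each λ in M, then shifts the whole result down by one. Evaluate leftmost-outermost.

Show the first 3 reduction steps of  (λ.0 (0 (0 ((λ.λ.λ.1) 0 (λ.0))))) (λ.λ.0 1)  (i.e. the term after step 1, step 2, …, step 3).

  start: (λ.0 (0 (0 ((λ.λ.λ.1) 0 (λ.0))))) (λ.λ.0 1)
  step 1: (λ.λ.0 1) ((λ.λ.0 1) ((λ.λ.0 1) ((λ.λ.λ.1) (λ.λ.0 1) (λ.0))))
  step 2: λ.0 ((λ.λ.0 1) ((λ.λ.0 1) ((λ.λ.λ.1) (λ.λ.0 1) (λ.0))))
  step 3: λ.0 (λ.0 ((λ.λ.0 1) ((λ.λ.λ.1) (λ.λ.0 1) (λ.0))))

Answer: after 3 steps: λ.0 (λ.0 ((λ.λ.0 1) ((λ.λ.λ.1) (λ.λ.0 1) (λ.0))))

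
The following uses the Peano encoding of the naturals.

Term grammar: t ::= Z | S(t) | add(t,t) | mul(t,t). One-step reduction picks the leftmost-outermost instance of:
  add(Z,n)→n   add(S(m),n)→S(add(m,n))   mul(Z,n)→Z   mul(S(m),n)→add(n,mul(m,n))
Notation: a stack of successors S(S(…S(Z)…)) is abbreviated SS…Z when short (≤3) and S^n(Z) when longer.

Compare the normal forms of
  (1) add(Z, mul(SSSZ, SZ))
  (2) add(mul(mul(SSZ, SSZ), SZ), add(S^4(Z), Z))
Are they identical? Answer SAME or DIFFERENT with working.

Term A:
  start: add(Z, mul(SSSZ, SZ))
  [1] mul(SSSZ, SZ)
  [2] add(SZ, mul(SSZ, SZ))
  [3] S(add(Z, mul(SSZ, SZ)))
  [4] S(mul(SSZ, SZ))
  [5] S(add(SZ, mul(SZ, SZ)))
  [6] S(S(add(Z, mul(SZ, SZ))))
  [7] S(S(mul(SZ, SZ)))
  [8] S(S(add(SZ, mul(Z, SZ))))
  [9] S(S(S(add(Z, mul(Z, SZ)))))
  [10] S(S(S(mul(Z, SZ))))
  [11] SSSZ

Term B:
  start: add(mul(mul(SSZ, SSZ), SZ), add(S^4(Z), Z))
  [1] add(mul(add(SSZ, mul(SZ, SSZ)), SZ), add(S^4(Z), Z))
  [2] add(mul(S(add(SZ, mul(SZ, SSZ))), SZ), add(S^4(Z), Z))
  [3] add(add(SZ, mul(add(SZ, mul(SZ, SSZ)), SZ)), add(S^4(Z), Z))
  [4] add(S(add(Z, mul(add(SZ, mul(SZ, SSZ)), SZ))), add(S^4(Z), Z))
  [5] S(add(add(Z, mul(add(SZ, mul(SZ, SSZ)), SZ)), add(S^4(Z), Z)))
  [6] S(add(mul(add(SZ, mul(SZ, SSZ)), SZ), add(S^4(Z), Z)))
  [7] S(add(mul(S(add(Z, mul(SZ, SSZ))), SZ), add(S^4(Z), Z)))
  [8] S(add(add(SZ, mul(add(Z, mul(SZ, SSZ)), SZ)), add(S^4(Z), Z)))
  [9] S(add(S(add(Z, mul(add(Z, mul(SZ, SSZ)), SZ))), add(S^4(Z), Z)))
  [10] S(S(add(add(Z, mul(add(Z, mul(SZ, SSZ)), SZ)), add(S^4(Z), Z))))
  [11] S(S(add(mul(add(Z, mul(SZ, SSZ)), SZ), add(S^4(Z), Z))))
  [12] S(S(add(mul(mul(SZ, SSZ), SZ), add(S^4(Z), Z))))
  [13] S(S(add(mul(add(SSZ, mul(Z, SSZ)), SZ), add(S^4(Z), Z))))
  [14] S(S(add(mul(S(add(SZ, mul(Z, SSZ))), SZ), add(S^4(Z), Z))))
  [15] S(S(add(add(SZ, mul(add(SZ, mul(Z, SSZ)), SZ)), add(S^4(Z), Z))))
  [16] S(S(add(S(add(Z, mul(add(SZ, mul(Z, SSZ)), SZ))), add(S^4(Z), Z))))
  [17] S(S(S(add(add(Z, mul(add(SZ, mul(Z, SSZ)), SZ)), add(S^4(Z), Z)))))
  [18] S(S(S(add(mul(add(SZ, mul(Z, SSZ)), SZ), add(S^4(Z), Z)))))
  [19] S(S(S(add(mul(S(add(Z, mul(Z, SSZ))), SZ), add(S^4(Z), Z)))))
  [20] S(S(S(add(add(SZ, mul(add(Z, mul(Z, SSZ)), SZ)), add(S^4(Z), Z)))))
  [21] S(S(S(add(S(add(Z, mul(add(Z, mul(Z, SSZ)), SZ))), add(S^4(Z), Z)))))
  [22] S(S(S(S(add(add(Z, mul(add(Z, mul(Z, SSZ)), SZ)), add(S^4(Z), Z))))))
  [23] S(S(S(S(add(mul(add(Z, mul(Z, SSZ)), SZ), add(S^4(Z), Z))))))
  [24] S(S(S(S(add(mul(mul(Z, SSZ), SZ), add(S^4(Z), Z))))))
  [25] S(S(S(S(add(mul(Z, SZ), add(S^4(Z), Z))))))
  [26] S(S(S(S(add(Z, add(S^4(Z), Z))))))
  [27] S(S(S(S(add(S^4(Z), Z)))))
  [28] S(S(S(S(S(add(SSSZ, Z))))))
  [29] S(S(S(S(S(S(add(SSZ, Z)))))))
  [30] S(S(S(S(S(S(S(add(SZ, Z))))))))
  [31] S(S(S(S(S(S(S(S(add(Z, Z)))))))))
  [32] S^8(Z)

Answer: DIFFERENT — A ⇓ SSSZ, B ⇓ S^8(Z)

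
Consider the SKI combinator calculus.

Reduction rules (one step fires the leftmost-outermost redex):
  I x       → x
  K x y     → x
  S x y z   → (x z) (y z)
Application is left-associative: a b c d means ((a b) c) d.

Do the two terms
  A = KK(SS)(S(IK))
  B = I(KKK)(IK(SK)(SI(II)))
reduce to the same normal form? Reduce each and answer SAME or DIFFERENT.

Answer: SAME — A ⇓ K(SK), B ⇓ K(SK)

Reduction:
Term A:
  start: KK(SS)(S(IK))
  →1  K(S(IK))
  →2  K(SK)

Term B:
  start: I(KKK)(IK(SK)(SI(II)))
  →1  KKK(IK(SK)(SI(II)))
  →2  K(IK(SK)(SI(II)))
  →3  K(K(SK)(SI(II)))
  →4  K(SK)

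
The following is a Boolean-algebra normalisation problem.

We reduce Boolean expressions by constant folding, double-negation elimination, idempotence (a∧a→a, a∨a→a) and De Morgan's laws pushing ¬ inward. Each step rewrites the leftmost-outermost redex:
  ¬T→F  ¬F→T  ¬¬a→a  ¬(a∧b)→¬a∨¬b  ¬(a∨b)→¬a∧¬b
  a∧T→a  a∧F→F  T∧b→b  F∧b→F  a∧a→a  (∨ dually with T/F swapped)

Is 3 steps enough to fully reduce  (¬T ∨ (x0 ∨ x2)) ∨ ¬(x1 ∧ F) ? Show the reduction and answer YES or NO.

Answer: NO — after 3 steps the term is (x0 ∨ x2) ∨ (¬x1 ∨ ¬F), not yet normal

Reduction:
  start: (¬T ∨ (x0 ∨ x2)) ∨ ¬(x1 ∧ F)
  →1  (F ∨ (x0 ∨ x2)) ∨ ¬(x1 ∧ F)
  →2  (x0 ∨ x2) ∨ ¬(x1 ∧ F)
  →3  (x0 ∨ x2) ∨ (¬x1 ∨ ¬F)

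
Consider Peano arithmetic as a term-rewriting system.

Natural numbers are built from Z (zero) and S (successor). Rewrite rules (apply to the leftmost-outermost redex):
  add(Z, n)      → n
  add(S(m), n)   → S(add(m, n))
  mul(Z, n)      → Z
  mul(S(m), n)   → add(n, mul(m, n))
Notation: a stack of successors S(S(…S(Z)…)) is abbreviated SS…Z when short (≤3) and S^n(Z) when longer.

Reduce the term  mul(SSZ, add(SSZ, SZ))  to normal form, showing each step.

Answer: normal form = S^6(Z)  (in 17 steps)

Working:
  start: mul(SSZ, add(SSZ, SZ))
  [1] add(add(SSZ, SZ), mul(SZ, add(SSZ, SZ)))
  [2] add(S(add(SZ, SZ)), mul(SZ, add(SSZ, SZ)))
  [3] S(add(add(SZ, SZ), mul(SZ, add(SSZ, SZ))))
  [4] S(add(S(add(Z, SZ)), mul(SZ, add(SSZ, SZ))))
  [5] S(S(add(add(Z, SZ), mul(SZ, add(SSZ, SZ)))))
  [6] S(S(add(SZ, mul(SZ, add(SSZ, SZ)))))
  [7] S(S(S(add(Z, mul(SZ, add(SSZ, SZ))))))
  [8] S(S(S(mul(SZ, add(SSZ, SZ)))))
  [9] S(S(S(add(add(SSZ, SZ), mul(Z, add(SSZ, SZ))))))
  [10] S(S(S(add(S(add(SZ, SZ)), mul(Z, add(SSZ, SZ))))))
  [11] S(S(S(S(add(add(SZ, SZ), mul(Z, add(SSZ, SZ)))))))
  [12] S(S(S(S(add(S(add(Z, SZ)), mul(Z, add(SSZ, SZ)))))))
  [13] S(S(S(S(S(add(add(Z, SZ), mul(Z, add(SSZ, SZ))))))))
  [14] S(S(S(S(S(add(SZ, mul(Z, add(SSZ, SZ))))))))
  [15] S(S(S(S(S(S(add(Z, mul(Z, add(SSZ, SZ)))))))))
  [16] S(S(S(S(S(S(mul(Z, add(SSZ, SZ))))))))
  [17] S^6(Z)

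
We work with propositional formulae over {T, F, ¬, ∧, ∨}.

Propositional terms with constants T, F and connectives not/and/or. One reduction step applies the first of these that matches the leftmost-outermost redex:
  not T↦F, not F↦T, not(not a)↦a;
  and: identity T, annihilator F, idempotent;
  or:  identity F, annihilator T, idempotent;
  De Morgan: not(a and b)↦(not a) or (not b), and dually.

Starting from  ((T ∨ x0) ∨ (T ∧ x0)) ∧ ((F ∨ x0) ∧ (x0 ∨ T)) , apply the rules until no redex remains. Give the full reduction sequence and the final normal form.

  start: ((T ∨ x0) ∨ (T ∧ x0)) ∧ ((F ∨ x0) ∧ (x0 ∨ T))
  [1] (T ∨ (T ∧ x0)) ∧ ((F ∨ x0) ∧ (x0 ∨ T))
  [2] T ∧ ((F ∨ x0) ∧ (x0 ∨ T))
  [3] (F ∨ x0) ∧ (x0 ∨ T)
  [4] x0 ∧ (x0 ∨ T)
  [5] x0 ∧ T
  [6] x0

Answer: normal form = x0  (in 6 steps)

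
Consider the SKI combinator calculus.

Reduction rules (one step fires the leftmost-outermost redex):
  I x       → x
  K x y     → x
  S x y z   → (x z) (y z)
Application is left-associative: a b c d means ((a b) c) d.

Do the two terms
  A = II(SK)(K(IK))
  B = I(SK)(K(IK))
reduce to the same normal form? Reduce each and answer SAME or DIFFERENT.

Answer: SAME — A ⇓ SK(KK), B ⇓ SK(KK)

Derivation:
Term A:
  start: II(SK)(K(IK))
  [1] I(SK)(K(IK))
  [2] SK(K(IK))
  [3] SK(KK)

Term B:
  start: I(SK)(K(IK))
  [1] SK(K(IK))
  [2] SK(KK)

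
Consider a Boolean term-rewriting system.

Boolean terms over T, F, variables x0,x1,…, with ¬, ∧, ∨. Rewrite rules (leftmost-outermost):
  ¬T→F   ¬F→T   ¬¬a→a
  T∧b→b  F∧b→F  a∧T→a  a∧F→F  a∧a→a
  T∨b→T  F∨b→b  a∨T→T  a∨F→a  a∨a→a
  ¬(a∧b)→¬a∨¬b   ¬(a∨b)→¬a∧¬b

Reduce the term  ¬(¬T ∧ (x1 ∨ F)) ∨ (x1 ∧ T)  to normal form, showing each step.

Answer: normal form = T  (in 4 steps)

Working:
  start: ¬(¬T ∧ (x1 ∨ F)) ∨ (x1 ∧ T)
  →1  (¬¬T ∨ ¬(x1 ∨ F)) ∨ (x1 ∧ T)
  →2  (T ∨ ¬(x1 ∨ F)) ∨ (x1 ∧ T)
  →3  T ∨ (x1 ∧ T)
  →4  T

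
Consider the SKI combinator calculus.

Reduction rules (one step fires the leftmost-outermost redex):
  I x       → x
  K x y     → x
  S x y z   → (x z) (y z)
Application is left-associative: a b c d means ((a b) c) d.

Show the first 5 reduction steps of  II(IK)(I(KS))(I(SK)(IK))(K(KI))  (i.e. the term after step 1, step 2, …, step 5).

Answer: after 5 steps: KS(K(KI))

Derivation:
  start: II(IK)(I(KS))(I(SK)(IK))(K(KI))
  step 1: I(IK)(I(KS))(I(SK)(IK))(K(KI))
  step 2: IK(I(KS))(I(SK)(IK))(K(KI))
  step 3: K(I(KS))(I(SK)(IK))(K(KI))
  step 4: I(KS)(K(KI))
  step 5: KS(K(KI))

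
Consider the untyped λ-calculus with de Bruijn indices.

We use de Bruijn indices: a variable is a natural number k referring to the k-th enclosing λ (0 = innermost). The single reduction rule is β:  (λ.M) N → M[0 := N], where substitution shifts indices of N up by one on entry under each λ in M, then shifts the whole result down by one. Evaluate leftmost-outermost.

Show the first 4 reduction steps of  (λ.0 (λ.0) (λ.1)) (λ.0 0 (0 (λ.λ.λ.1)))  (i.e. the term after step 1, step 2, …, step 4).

  start: (λ.0 (λ.0) (λ.1)) (λ.0 0 (0 (λ.λ.λ.1)))
  →1  (λ.0 0 (0 (λ.λ.λ.1))) (λ.0) (λ.λ.0 0 (0 (λ.λ.λ.1)))
  →2  (λ.0) (λ.0) ((λ.0) (λ.λ.λ.1)) (λ.λ.0 0 (0 (λ.λ.λ.1)))
  →3  (λ.0) ((λ.0) (λ.λ.λ.1)) (λ.λ.0 0 (0 (λ.λ.λ.1)))
  →4  (λ.0) (λ.λ.λ.1) (λ.λ.0 0 (0 (λ.λ.λ.1)))

Answer: after 4 steps: (λ.0) (λ.λ.λ.1) (λ.λ.0 0 (0 (λ.λ.λ.1)))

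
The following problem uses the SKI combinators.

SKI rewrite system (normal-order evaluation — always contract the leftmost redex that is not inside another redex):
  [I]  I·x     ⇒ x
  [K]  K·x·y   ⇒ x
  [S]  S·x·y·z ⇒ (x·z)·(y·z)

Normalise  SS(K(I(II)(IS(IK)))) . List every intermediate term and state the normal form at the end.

  start: SS(K(I(II)(IS(IK))))
  [1] SS(K(II(IS(IK))))
  [2] SS(K(I(IS(IK))))
  [3] SS(K(IS(IK)))
  [4] SS(K(S(IK)))
  [5] SS(K(SK))

Answer: normal form = SS(K(SK))  (in 5 steps)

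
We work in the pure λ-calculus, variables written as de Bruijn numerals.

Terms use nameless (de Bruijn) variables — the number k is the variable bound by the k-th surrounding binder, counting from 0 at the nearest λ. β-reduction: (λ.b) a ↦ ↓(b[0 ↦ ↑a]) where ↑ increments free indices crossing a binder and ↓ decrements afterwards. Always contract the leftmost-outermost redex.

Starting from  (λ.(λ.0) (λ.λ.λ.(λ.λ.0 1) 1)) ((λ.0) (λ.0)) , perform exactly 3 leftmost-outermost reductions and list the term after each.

Answer: after 3 steps: λ.λ.λ.λ.0 2

Working:
  start: (λ.(λ.0) (λ.λ.λ.(λ.λ.0 1) 1)) ((λ.0) (λ.0))
  step 1: (λ.0) (λ.λ.λ.(λ.λ.0 1) 1)
  step 2: λ.λ.λ.(λ.λ.0 1) 1
  step 3: λ.λ.λ.λ.0 2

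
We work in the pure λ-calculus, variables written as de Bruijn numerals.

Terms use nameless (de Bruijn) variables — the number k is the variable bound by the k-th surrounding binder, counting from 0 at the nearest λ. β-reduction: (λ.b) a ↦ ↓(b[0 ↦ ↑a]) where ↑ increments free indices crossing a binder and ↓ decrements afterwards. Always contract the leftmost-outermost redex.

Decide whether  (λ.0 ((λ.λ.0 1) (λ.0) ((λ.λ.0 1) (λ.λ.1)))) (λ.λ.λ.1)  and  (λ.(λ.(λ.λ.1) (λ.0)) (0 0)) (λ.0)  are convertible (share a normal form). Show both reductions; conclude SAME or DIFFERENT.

Answer: DIFFERENT — A ⇓ λ.λ.1, B ⇓ λ.λ.0

Derivation:
Term A:
  start: (λ.0 ((λ.λ.0 1) (λ.0) ((λ.λ.0 1) (λ.λ.1)))) (λ.λ.λ.1)
  →1  (λ.λ.λ.1) ((λ.λ.0 1) (λ.0) ((λ.λ.0 1) (λ.λ.1)))
  →2  λ.λ.1

Term B:
  start: (λ.(λ.(λ.λ.1) (λ.0)) (0 0)) (λ.0)
  →1  (λ.(λ.λ.1) (λ.0)) ((λ.0) (λ.0))
  →2  (λ.λ.1) (λ.0)
  →3  λ.λ.0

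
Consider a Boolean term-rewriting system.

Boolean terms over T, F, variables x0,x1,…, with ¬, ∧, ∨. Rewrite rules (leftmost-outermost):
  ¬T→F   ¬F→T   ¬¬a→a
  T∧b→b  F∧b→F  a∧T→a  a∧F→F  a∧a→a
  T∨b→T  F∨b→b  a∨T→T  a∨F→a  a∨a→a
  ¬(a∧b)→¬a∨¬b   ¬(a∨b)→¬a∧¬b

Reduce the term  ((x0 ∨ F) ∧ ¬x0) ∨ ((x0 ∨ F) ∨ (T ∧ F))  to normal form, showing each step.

Answer: normal form = (x0 ∧ ¬x0) ∨ x0  (in 4 steps)

Reduction:
  start: ((x0 ∨ F) ∧ ¬x0) ∨ ((x0 ∨ F) ∨ (T ∧ F))
  step 1: (x0 ∧ ¬x0) ∨ ((x0 ∨ F) ∨ (T ∧ F))
  step 2: (x0 ∧ ¬x0) ∨ (x0 ∨ (T ∧ F))
  step 3: (x0 ∧ ¬x0) ∨ (x0 ∨ F)
  step 4: (x0 ∧ ¬x0) ∨ x0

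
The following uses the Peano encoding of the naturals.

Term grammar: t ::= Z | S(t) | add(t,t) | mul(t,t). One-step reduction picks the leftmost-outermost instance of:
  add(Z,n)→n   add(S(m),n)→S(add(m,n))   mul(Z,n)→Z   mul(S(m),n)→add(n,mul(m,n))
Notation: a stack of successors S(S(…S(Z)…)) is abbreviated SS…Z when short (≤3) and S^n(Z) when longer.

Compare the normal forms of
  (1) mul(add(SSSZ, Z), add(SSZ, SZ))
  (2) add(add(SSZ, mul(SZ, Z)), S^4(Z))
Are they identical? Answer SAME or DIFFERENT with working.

Answer: DIFFERENT — A ⇓ S^9(Z), B ⇓ S^6(Z)

Working:
Term A:
  start: mul(add(SSSZ, Z), add(SSZ, SZ))
  [1] mul(S(add(SSZ, Z)), add(SSZ, SZ))
  [2] add(add(SSZ, SZ), mul(add(SSZ, Z), add(SSZ, SZ)))
  [3] add(S(add(SZ, SZ)), mul(add(SSZ, Z), add(SSZ, SZ)))
  [4] S(add(add(SZ, SZ), mul(add(SSZ, Z), add(SSZ, SZ))))
  [5] S(add(S(add(Z, SZ)), mul(add(SSZ, Z), add(SSZ, SZ))))
  [6] S(S(add(add(Z, SZ), mul(add(SSZ, Z), add(SSZ, SZ)))))
  [7] S(S(add(SZ, mul(add(SSZ, Z), add(SSZ, SZ)))))
  [8] S(S(S(add(Z, mul(add(SSZ, Z), add(SSZ, SZ))))))
  [9] S(S(S(mul(add(SSZ, Z), add(SSZ, SZ)))))
  [10] S(S(S(mul(S(add(SZ, Z)), add(SSZ, SZ)))))
  [11] S(S(S(add(add(SSZ, SZ), mul(add(SZ, Z), add(SSZ, SZ))))))
  [12] S(S(S(add(S(add(SZ, SZ)), mul(add(SZ, Z), add(SSZ, SZ))))))
  [13] S(S(S(S(add(add(SZ, SZ), mul(add(SZ, Z), add(SSZ, SZ)))))))
  [14] S(S(S(S(add(S(add(Z, SZ)), mul(add(SZ, Z), add(SSZ, SZ)))))))
  [15] S(S(S(S(S(add(add(Z, SZ), mul(add(SZ, Z), add(SSZ, SZ))))))))
  [16] S(S(S(S(S(add(SZ, mul(add(SZ, Z), add(SSZ, SZ))))))))
  [17] S(S(S(S(S(S(add(Z, mul(add(SZ, Z), add(SSZ, SZ)))))))))
  [18] S(S(S(S(S(S(mul(add(SZ, Z), add(SSZ, SZ))))))))
  [19] S(S(S(S(S(S(mul(S(add(Z, Z)), add(SSZ, SZ))))))))
  [20] S(S(S(S(S(S(add(add(SSZ, SZ), mul(add(Z, Z), add(SSZ, SZ)))))))))
  [21] S(S(S(S(S(S(add(S(add(SZ, SZ)), mul(add(Z, Z), add(SSZ, SZ)))))))))
  [22] S(S(S(S(S(S(S(add(add(SZ, SZ), mul(add(Z, Z), add(SSZ, SZ))))))))))
  [23] S(S(S(S(S(S(S(add(S(add(Z, SZ)), mul(add(Z, Z), add(SSZ, SZ))))))))))
  [24] S(S(S(S(S(S(S(S(add(add(Z, SZ), mul(add(Z, Z), add(SSZ, SZ)))))))))))
  [25] S(S(S(S(S(S(S(S(add(SZ, mul(add(Z, Z), add(SSZ, SZ)))))))))))
  [26] S(S(S(S(S(S(S(S(S(add(Z, mul(add(Z, Z), add(SSZ, SZ))))))))))))
  [27] S(S(S(S(S(S(S(S(S(mul(add(Z, Z), add(SSZ, SZ)))))))))))
  [28] S(S(S(S(S(S(S(S(S(mul(Z, add(SSZ, SZ)))))))))))
  [29] S^9(Z)

Term B:
  start: add(add(SSZ, mul(SZ, Z)), S^4(Z))
  [1] add(S(add(SZ, mul(SZ, Z))), S^4(Z))
  [2] S(add(add(SZ, mul(SZ, Z)), S^4(Z)))
  [3] S(add(S(add(Z, mul(SZ, Z))), S^4(Z)))
  [4] S(S(add(add(Z, mul(SZ, Z)), S^4(Z))))
  [5] S(S(add(mul(SZ, Z), S^4(Z))))
  [6] S(S(add(add(Z, mul(Z, Z)), S^4(Z))))
  [7] S(S(add(mul(Z, Z), S^4(Z))))
  [8] S(S(add(Z, S^4(Z))))
  [9] S^6(Z)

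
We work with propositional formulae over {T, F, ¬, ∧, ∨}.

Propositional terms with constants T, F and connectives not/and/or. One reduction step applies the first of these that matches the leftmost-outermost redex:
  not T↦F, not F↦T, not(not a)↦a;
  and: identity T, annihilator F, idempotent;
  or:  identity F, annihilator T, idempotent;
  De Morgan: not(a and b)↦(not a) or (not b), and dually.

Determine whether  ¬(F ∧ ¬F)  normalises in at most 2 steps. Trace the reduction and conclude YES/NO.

Answer: NO — after 2 steps the term is T ∨ ¬¬F, not yet normal

Working:
  start: ¬(F ∧ ¬F)
  [1] ¬F ∨ ¬¬F
  [2] T ∨ ¬¬F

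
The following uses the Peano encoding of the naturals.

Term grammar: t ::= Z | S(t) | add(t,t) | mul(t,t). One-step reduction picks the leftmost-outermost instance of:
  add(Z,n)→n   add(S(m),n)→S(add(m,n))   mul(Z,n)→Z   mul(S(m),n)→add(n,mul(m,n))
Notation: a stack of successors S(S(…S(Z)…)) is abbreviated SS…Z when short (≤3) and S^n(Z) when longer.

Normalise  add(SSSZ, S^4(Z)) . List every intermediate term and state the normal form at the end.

  start: add(SSSZ, S^4(Z))
  →1  S(add(SSZ, S^4(Z)))
  →2  S(S(add(SZ, S^4(Z))))
  →3  S(S(S(add(Z, S^4(Z)))))
  →4  S^7(Z)

Answer: normal form = S^7(Z)  (in 4 steps)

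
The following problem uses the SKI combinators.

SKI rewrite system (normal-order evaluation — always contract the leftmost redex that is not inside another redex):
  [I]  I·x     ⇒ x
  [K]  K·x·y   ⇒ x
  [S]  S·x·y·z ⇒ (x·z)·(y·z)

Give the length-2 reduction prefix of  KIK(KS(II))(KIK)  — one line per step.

  start: KIK(KS(II))(KIK)
  [1] I(KS(II))(KIK)
  [2] KS(II)(KIK)

Answer: after 2 steps: KS(II)(KIK)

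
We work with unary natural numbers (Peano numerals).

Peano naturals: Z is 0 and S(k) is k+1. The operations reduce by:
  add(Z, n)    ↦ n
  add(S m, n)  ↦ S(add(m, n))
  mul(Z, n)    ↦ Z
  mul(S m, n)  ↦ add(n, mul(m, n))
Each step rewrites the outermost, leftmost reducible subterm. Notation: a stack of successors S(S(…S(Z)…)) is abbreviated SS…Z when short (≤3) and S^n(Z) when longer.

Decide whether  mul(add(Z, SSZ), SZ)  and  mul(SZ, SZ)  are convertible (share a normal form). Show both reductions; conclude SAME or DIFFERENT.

Answer: DIFFERENT — A ⇓ SSZ, B ⇓ SZ

Reduction:
Term A:
  start: mul(add(Z, SSZ), SZ)
  step 1: mul(SSZ, SZ)
  step 2: add(SZ, mul(SZ, SZ))
  step 3: S(add(Z, mul(SZ, SZ)))
  step 4: S(mul(SZ, SZ))
  step 5: S(add(SZ, mul(Z, SZ)))
  step 6: S(S(add(Z, mul(Z, SZ))))
  step 7: S(S(mul(Z, SZ)))
  step 8: SSZ

Term B:
  start: mul(SZ, SZ)
  step 1: add(SZ, mul(Z, SZ))
  step 2: S(add(Z, mul(Z, SZ)))
  step 3: S(mul(Z, SZ))
  step 4: SZ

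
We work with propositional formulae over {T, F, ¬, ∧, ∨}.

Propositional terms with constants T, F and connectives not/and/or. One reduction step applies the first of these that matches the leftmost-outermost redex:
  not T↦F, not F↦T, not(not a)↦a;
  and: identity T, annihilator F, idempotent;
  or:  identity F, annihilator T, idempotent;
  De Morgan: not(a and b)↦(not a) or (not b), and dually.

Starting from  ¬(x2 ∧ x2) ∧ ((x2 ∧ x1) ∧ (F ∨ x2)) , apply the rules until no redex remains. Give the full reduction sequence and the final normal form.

  start: ¬(x2 ∧ x2) ∧ ((x2 ∧ x1) ∧ (F ∨ x2))
  step 1: (¬x2 ∨ ¬x2) ∧ ((x2 ∧ x1) ∧ (F ∨ x2))
  step 2: ¬x2 ∧ ((x2 ∧ x1) ∧ (F ∨ x2))
  step 3: ¬x2 ∧ ((x2 ∧ x1) ∧ x2)

Answer: normal form = ¬x2 ∧ ((x2 ∧ x1) ∧ x2)  (in 3 steps)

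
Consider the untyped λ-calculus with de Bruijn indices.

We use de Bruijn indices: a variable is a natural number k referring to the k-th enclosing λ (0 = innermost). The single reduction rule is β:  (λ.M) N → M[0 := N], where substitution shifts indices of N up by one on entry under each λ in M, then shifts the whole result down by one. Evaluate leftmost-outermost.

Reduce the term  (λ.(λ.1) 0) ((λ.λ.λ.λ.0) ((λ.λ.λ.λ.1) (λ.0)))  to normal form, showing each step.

Answer: normal form = λ.λ.λ.0  (in 3 steps)

Working:
  start: (λ.(λ.1) 0) ((λ.λ.λ.λ.0) ((λ.λ.λ.λ.1) (λ.0)))
  →1  (λ.(λ.λ.λ.λ.0) ((λ.λ.λ.λ.1) (λ.0))) ((λ.λ.λ.λ.0) ((λ.λ.λ.λ.1) (λ.0)))
  →2  (λ.λ.λ.λ.0) ((λ.λ.λ.λ.1) (λ.0))
  →3  λ.λ.λ.0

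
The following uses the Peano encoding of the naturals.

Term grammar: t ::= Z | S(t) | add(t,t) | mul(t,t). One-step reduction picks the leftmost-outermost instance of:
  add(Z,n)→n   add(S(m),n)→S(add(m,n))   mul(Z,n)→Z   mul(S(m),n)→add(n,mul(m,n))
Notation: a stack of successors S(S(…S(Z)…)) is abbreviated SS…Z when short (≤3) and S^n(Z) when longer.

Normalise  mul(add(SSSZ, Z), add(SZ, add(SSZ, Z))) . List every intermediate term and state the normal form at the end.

  start: mul(add(SSSZ, Z), add(SZ, add(SSZ, Z)))
  step 1: mul(S(add(SSZ, Z)), add(SZ, add(SSZ, Z)))
  step 2: add(add(SZ, add(SSZ, Z)), mul(add(SSZ, Z), add(SZ, add(SSZ, Z))))
  step 3: add(S(add(Z, add(SSZ, Z))), mul(add(SSZ, Z), add(SZ, add(SSZ, Z))))
  step 4: S(add(add(Z, add(SSZ, Z)), mul(add(SSZ, Z), add(SZ, add(SSZ, Z)))))
  step 5: S(add(add(SSZ, Z), mul(add(SSZ, Z), add(SZ, add(SSZ, Z)))))
  step 6: S(add(S(add(SZ, Z)), mul(add(SSZ, Z), add(SZ, add(SSZ, Z)))))
  step 7: S(S(add(add(SZ, Z), mul(add(SSZ, Z), add(SZ, add(SSZ, Z))))))
  step 8: S(S(add(S(add(Z, Z)), mul(add(SSZ, Z), add(SZ, add(SSZ, Z))))))
  step 9: S(S(S(add(add(Z, Z), mul(add(SSZ, Z), add(SZ, add(SSZ, Z)))))))
  step 10: S(S(S(add(Z, mul(add(SSZ, Z), add(SZ, add(SSZ, Z)))))))
  step 11: S(S(S(mul(add(SSZ, Z), add(SZ, add(SSZ, Z))))))
  step 12: S(S(S(mul(S(add(SZ, Z)), add(SZ, add(SSZ, Z))))))
  step 13: S(S(S(add(add(SZ, add(SSZ, Z)), mul(add(SZ, Z), add(SZ, add(SSZ, Z)))))))
  step 14: S(S(S(add(S(add(Z, add(SSZ, Z))), mul(add(SZ, Z), add(SZ, add(SSZ, Z)))))))
  step 15: S(S(S(S(add(add(Z, add(SSZ, Z)), mul(add(SZ, Z), add(SZ, add(SSZ, Z))))))))
  step 16: S(S(S(S(add(add(SSZ, Z), mul(add(SZ, Z), add(SZ, add(SSZ, Z))))))))
  step 17: S(S(S(S(add(S(add(SZ, Z)), mul(add(SZ, Z), add(SZ, add(SSZ, Z))))))))
  step 18: S(S(S(S(S(add(add(SZ, Z), mul(add(SZ, Z), add(SZ, add(SSZ, Z)))))))))
  step 19: S(S(S(S(S(add(S(add(Z, Z)), mul(add(SZ, Z), add(SZ, add(SSZ, Z)))))))))
  step 20: S(S(S(S(S(S(add(add(Z, Z), mul(add(SZ, Z), add(SZ, add(SSZ, Z))))))))))
  step 21: S(S(S(S(S(S(add(Z, mul(add(SZ, Z), add(SZ, add(SSZ, Z))))))))))
  step 22: S(S(S(S(S(S(mul(add(SZ, Z), add(SZ, add(SSZ, Z)))))))))
  step 23: S(S(S(S(S(S(mul(S(add(Z, Z)), add(SZ, add(SSZ, Z)))))))))
  step 24: S(S(S(S(S(S(add(add(SZ, add(SSZ, Z)), mul(add(Z, Z), add(SZ, add(SSZ, Z))))))))))
  step 25: S(S(S(S(S(S(add(S(add(Z, add(SSZ, Z))), mul(add(Z, Z), add(SZ, add(SSZ, Z))))))))))
  step 26: S(S(S(S(S(S(S(add(add(Z, add(SSZ, Z)), mul(add(Z, Z), add(SZ, add(SSZ, Z)))))))))))
  step 27: S(S(S(S(S(S(S(add(add(SSZ, Z), mul(add(Z, Z), add(SZ, add(SSZ, Z)))))))))))
  step 28: S(S(S(S(S(S(S(add(S(add(SZ, Z)), mul(add(Z, Z), add(SZ, add(SSZ, Z)))))))))))
  step 29: S(S(S(S(S(S(S(S(add(add(SZ, Z), mul(add(Z, Z), add(SZ, add(SSZ, Z))))))))))))
  step 30: S(S(S(S(S(S(S(S(add(S(add(Z, Z)), mul(add(Z, Z), add(SZ, add(SSZ, Z))))))))))))
  step 31: S(S(S(S(S(S(S(S(S(add(add(Z, Z), mul(add(Z, Z), add(SZ, add(SSZ, Z)))))))))))))
  step 32: S(S(S(S(S(S(S(S(S(add(Z, mul(add(Z, Z), add(SZ, add(SSZ, Z)))))))))))))
  step 33: S(S(S(S(S(S(S(S(S(mul(add(Z, Z), add(SZ, add(SSZ, Z))))))))))))
  step 34: S(S(S(S(S(S(S(S(S(mul(Z, add(SZ, add(SSZ, Z))))))))))))
  step 35: S^9(Z)

Answer: normal form = S^9(Z)  (in 35 steps)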